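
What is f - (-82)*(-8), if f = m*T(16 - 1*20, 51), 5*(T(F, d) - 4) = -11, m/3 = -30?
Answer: -818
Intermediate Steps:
m = -90 (m = 3*(-30) = -90)
T(F, d) = 9/5 (T(F, d) = 4 + (⅕)*(-11) = 4 - 11/5 = 9/5)
f = -162 (f = -90*9/5 = -162)
f - (-82)*(-8) = -162 - (-82)*(-8) = -162 - 1*656 = -162 - 656 = -818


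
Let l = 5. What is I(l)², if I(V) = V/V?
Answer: 1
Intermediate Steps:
I(V) = 1
I(l)² = 1² = 1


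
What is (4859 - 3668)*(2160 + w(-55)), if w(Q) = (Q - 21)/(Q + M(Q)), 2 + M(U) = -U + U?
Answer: 2574148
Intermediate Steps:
M(U) = -2 (M(U) = -2 + (-U + U) = -2 + 0 = -2)
w(Q) = (-21 + Q)/(-2 + Q) (w(Q) = (Q - 21)/(Q - 2) = (-21 + Q)/(-2 + Q))
(4859 - 3668)*(2160 + w(-55)) = (4859 - 3668)*(2160 + (-21 - 55)/(-2 - 55)) = 1191*(2160 - 76/(-57)) = 1191*(2160 - 1/57*(-76)) = 1191*(2160 + 4/3) = 1191*(6484/3) = 2574148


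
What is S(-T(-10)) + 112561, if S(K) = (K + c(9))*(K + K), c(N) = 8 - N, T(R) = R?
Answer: 112741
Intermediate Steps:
S(K) = 2*K*(-1 + K) (S(K) = (K + (8 - 1*9))*(K + K) = (K + (8 - 9))*(2*K) = (K - 1)*(2*K) = (-1 + K)*(2*K) = 2*K*(-1 + K))
S(-T(-10)) + 112561 = 2*(-1*(-10))*(-1 - 1*(-10)) + 112561 = 2*10*(-1 + 10) + 112561 = 2*10*9 + 112561 = 180 + 112561 = 112741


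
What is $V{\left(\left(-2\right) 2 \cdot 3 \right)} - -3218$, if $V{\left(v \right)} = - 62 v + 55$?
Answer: $4017$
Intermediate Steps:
$V{\left(v \right)} = 55 - 62 v$
$V{\left(\left(-2\right) 2 \cdot 3 \right)} - -3218 = \left(55 - 62 \left(-2\right) 2 \cdot 3\right) - -3218 = \left(55 - 62 \left(\left(-4\right) 3\right)\right) + 3218 = \left(55 - -744\right) + 3218 = \left(55 + 744\right) + 3218 = 799 + 3218 = 4017$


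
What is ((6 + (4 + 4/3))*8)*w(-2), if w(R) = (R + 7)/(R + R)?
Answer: -340/3 ≈ -113.33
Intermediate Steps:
w(R) = (7 + R)/(2*R) (w(R) = (7 + R)/((2*R)) = (7 + R)*(1/(2*R)) = (7 + R)/(2*R))
((6 + (4 + 4/3))*8)*w(-2) = ((6 + (4 + 4/3))*8)*((1/2)*(7 - 2)/(-2)) = ((6 + (4 + 4*(1/3)))*8)*((1/2)*(-1/2)*5) = ((6 + (4 + 4/3))*8)*(-5/4) = ((6 + 16/3)*8)*(-5/4) = ((34/3)*8)*(-5/4) = (272/3)*(-5/4) = -340/3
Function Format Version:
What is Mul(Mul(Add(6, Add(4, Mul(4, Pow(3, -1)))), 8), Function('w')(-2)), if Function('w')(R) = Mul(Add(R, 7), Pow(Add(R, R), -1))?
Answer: Rational(-340, 3) ≈ -113.33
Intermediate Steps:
Function('w')(R) = Mul(Rational(1, 2), Pow(R, -1), Add(7, R)) (Function('w')(R) = Mul(Add(7, R), Pow(Mul(2, R), -1)) = Mul(Add(7, R), Mul(Rational(1, 2), Pow(R, -1))) = Mul(Rational(1, 2), Pow(R, -1), Add(7, R)))
Mul(Mul(Add(6, Add(4, Mul(4, Pow(3, -1)))), 8), Function('w')(-2)) = Mul(Mul(Add(6, Add(4, Mul(4, Pow(3, -1)))), 8), Mul(Rational(1, 2), Pow(-2, -1), Add(7, -2))) = Mul(Mul(Add(6, Add(4, Mul(4, Rational(1, 3)))), 8), Mul(Rational(1, 2), Rational(-1, 2), 5)) = Mul(Mul(Add(6, Add(4, Rational(4, 3))), 8), Rational(-5, 4)) = Mul(Mul(Add(6, Rational(16, 3)), 8), Rational(-5, 4)) = Mul(Mul(Rational(34, 3), 8), Rational(-5, 4)) = Mul(Rational(272, 3), Rational(-5, 4)) = Rational(-340, 3)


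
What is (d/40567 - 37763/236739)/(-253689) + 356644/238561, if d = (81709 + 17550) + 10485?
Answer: 868913098947768979913/581224327928260358877 ≈ 1.4950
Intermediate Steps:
d = 109744 (d = 99259 + 10485 = 109744)
(d/40567 - 37763/236739)/(-253689) + 356644/238561 = (109744/40567 - 37763/236739)/(-253689) + 356644/238561 = (109744*(1/40567) - 37763*1/236739)*(-1/253689) + 356644*(1/238561) = (109744/40567 - 37763/236739)*(-1/253689) + 356644/238561 = (24448753195/9603791013)*(-1/253689) + 356644/238561 = -24448753195/2436376138296957 + 356644/238561 = 868913098947768979913/581224327928260358877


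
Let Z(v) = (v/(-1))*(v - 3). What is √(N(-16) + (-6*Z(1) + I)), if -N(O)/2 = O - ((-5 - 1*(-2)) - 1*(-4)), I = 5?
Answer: 3*√3 ≈ 5.1962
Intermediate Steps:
Z(v) = -v*(-3 + v) (Z(v) = (v*(-1))*(-3 + v) = (-v)*(-3 + v) = -v*(-3 + v))
N(O) = 2 - 2*O (N(O) = -2*(O - ((-5 - 1*(-2)) - 1*(-4))) = -2*(O - ((-5 + 2) + 4)) = -2*(O - (-3 + 4)) = -2*(O - 1*1) = -2*(O - 1) = -2*(-1 + O) = 2 - 2*O)
√(N(-16) + (-6*Z(1) + I)) = √((2 - 2*(-16)) + (-6*(3 - 1*1) + 5)) = √((2 + 32) + (-6*(3 - 1) + 5)) = √(34 + (-6*2 + 5)) = √(34 + (-12 + 5)) = √(34 - 7) = √27 = 3*√3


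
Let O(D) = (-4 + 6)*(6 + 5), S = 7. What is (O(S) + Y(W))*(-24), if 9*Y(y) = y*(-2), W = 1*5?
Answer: -1504/3 ≈ -501.33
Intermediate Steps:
W = 5
O(D) = 22 (O(D) = 2*11 = 22)
Y(y) = -2*y/9 (Y(y) = (y*(-2))/9 = (-2*y)/9 = -2*y/9)
(O(S) + Y(W))*(-24) = (22 - 2/9*5)*(-24) = (22 - 10/9)*(-24) = (188/9)*(-24) = -1504/3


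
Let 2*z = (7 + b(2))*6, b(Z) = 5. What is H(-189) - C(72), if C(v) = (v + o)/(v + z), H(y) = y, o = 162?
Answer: -1147/6 ≈ -191.17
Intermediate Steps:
z = 36 (z = ((7 + 5)*6)/2 = (12*6)/2 = (½)*72 = 36)
C(v) = (162 + v)/(36 + v) (C(v) = (v + 162)/(v + 36) = (162 + v)/(36 + v))
H(-189) - C(72) = -189 - (162 + 72)/(36 + 72) = -189 - 234/108 = -189 - 1*13/6 = -189 - 13/6 = -1147/6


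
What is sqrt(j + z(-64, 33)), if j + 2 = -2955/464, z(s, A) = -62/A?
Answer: I*sqrt(150159999)/3828 ≈ 3.2011*I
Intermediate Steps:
j = -3883/464 (j = -2 - 2955/464 = -3883/464 ≈ -8.3685)
sqrt(j + z(-64, 33)) = sqrt(-3883/464 - 62/33) = sqrt(-156907/15312) = I*sqrt(150159999)/3828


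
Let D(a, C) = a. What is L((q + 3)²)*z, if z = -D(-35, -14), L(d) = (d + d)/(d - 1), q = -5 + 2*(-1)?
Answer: 224/3 ≈ 74.667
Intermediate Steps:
q = -7 (q = -5 - 2 = -7)
L(d) = 2*d/(-1 + d) (L(d) = (2*d)/(-1 + d) = 2*d/(-1 + d))
z = 35 (z = -1*(-35) = 35)
L((q + 3)²)*z = (2*(-7 + 3)²/(-1 + (-7 + 3)²))*35 = (2*(-4)²/(-1 + (-4)²))*35 = (2*16/(-1 + 16))*35 = (2*16/15)*35 = (2*16*(1/15))*35 = (32/15)*35 = 224/3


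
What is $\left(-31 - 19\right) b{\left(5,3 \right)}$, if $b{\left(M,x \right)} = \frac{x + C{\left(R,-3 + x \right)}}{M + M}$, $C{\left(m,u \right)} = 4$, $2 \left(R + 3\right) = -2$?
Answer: $-35$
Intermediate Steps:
$R = -4$ ($R = -3 + \frac{1}{2} \left(-2\right) = -3 - 1 = -4$)
$b{\left(M,x \right)} = \frac{4 + x}{2 M}$ ($b{\left(M,x \right)} = \frac{x + 4}{M + M} = \frac{4 + x}{2 M}$)
$\left(-31 - 19\right) b{\left(5,3 \right)} = \left(-31 - 19\right) \frac{4 + 3}{2 \cdot 5} = - 50 \cdot \frac{1}{2} \cdot \frac{1}{5} \cdot 7 = \left(-50\right) \frac{7}{10} = -35$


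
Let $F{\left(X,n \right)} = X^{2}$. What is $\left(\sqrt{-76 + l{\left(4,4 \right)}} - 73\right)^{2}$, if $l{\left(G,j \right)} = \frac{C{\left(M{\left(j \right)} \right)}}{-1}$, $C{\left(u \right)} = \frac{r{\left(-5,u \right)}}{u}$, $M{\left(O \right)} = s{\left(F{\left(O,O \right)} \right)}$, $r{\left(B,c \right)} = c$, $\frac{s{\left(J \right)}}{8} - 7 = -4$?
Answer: $\left(73 - i \sqrt{77}\right)^{2} \approx 5252.0 - 1281.1 i$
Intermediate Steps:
$s{\left(J \right)} = 24$ ($s{\left(J \right)} = 56 + 8 \left(-4\right) = 56 - 32 = 24$)
$M{\left(O \right)} = 24$
$C{\left(u \right)} = 1$ ($C{\left(u \right)} = \frac{u}{u} = 1$)
$l{\left(G,j \right)} = -1$ ($l{\left(G,j \right)} = 1 \frac{1}{-1} = 1 \left(-1\right) = -1$)
$\left(\sqrt{-76 + l{\left(4,4 \right)}} - 73\right)^{2} = \left(\sqrt{-76 - 1} - 73\right)^{2} = \left(\sqrt{-77} - 73\right)^{2} = \left(i \sqrt{77} - 73\right)^{2} = \left(-73 + i \sqrt{77}\right)^{2}$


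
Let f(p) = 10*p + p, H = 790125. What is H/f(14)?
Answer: 112875/22 ≈ 5130.7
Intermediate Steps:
f(p) = 11*p
H/f(14) = 790125/((11*14)) = 790125/154 = 790125*(1/154) = 112875/22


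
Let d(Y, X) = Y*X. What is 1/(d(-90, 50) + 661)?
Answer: -1/3839 ≈ -0.00026048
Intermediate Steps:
d(Y, X) = X*Y
1/(d(-90, 50) + 661) = 1/(50*(-90) + 661) = 1/(-4500 + 661) = 1/(-3839) = -1/3839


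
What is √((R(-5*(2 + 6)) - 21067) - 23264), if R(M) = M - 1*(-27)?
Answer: 2*I*√11086 ≈ 210.58*I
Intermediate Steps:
R(M) = 27 + M (R(M) = M + 27 = 27 + M)
√((R(-5*(2 + 6)) - 21067) - 23264) = √(((27 - 5*(2 + 6)) - 21067) - 23264) = √(((27 - 5*8) - 21067) - 23264) = √(((27 - 40) - 21067) - 23264) = √((-13 - 21067) - 23264) = √(-21080 - 23264) = √(-44344) = 2*I*√11086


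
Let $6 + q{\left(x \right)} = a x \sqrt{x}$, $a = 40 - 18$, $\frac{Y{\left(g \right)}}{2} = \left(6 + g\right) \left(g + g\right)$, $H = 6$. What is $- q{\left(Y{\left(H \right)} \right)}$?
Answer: $6 - 76032 \sqrt{2} \approx -1.0752 \cdot 10^{5}$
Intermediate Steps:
$Y{\left(g \right)} = 4 g \left(6 + g\right)$ ($Y{\left(g \right)} = 2 \left(6 + g\right) \left(g + g\right) = 2 \left(6 + g\right) 2 g = 2 \cdot 2 g \left(6 + g\right) = 4 g \left(6 + g\right)$)
$a = 22$ ($a = 40 - 18 = 22$)
$q{\left(x \right)} = -6 + 22 x^{\frac{3}{2}}$ ($q{\left(x \right)} = -6 + 22 x \sqrt{x} = -6 + 22 x^{\frac{3}{2}}$)
$- q{\left(Y{\left(H \right)} \right)} = - (-6 + 22 \left(4 \cdot 6 \left(6 + 6\right)\right)^{\frac{3}{2}}) = - (-6 + 22 \left(4 \cdot 6 \cdot 12\right)^{\frac{3}{2}}) = - (-6 + 22 \cdot 288^{\frac{3}{2}}) = - (-6 + 22 \cdot 3456 \sqrt{2}) = - (-6 + 76032 \sqrt{2}) = 6 - 76032 \sqrt{2}$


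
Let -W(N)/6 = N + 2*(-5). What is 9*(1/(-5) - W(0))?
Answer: -2709/5 ≈ -541.80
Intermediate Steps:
W(N) = 60 - 6*N (W(N) = -6*(N + 2*(-5)) = -6*(N - 10) = -6*(-10 + N) = 60 - 6*N)
9*(1/(-5) - W(0)) = 9*(1/(-5) - (60 - 6*0)) = 9*(-1/5 - (60 + 0)) = 9*(-1/5 - 1*60) = 9*(-1/5 - 60) = 9*(-301/5) = -2709/5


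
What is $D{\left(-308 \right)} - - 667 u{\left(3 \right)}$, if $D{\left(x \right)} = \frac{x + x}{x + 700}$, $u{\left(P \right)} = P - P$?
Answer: $- \frac{11}{7} \approx -1.5714$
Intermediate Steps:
$u{\left(P \right)} = 0$
$D{\left(x \right)} = \frac{2 x}{700 + x}$
$D{\left(-308 \right)} - - 667 u{\left(3 \right)} = 2 \left(-308\right) \frac{1}{700 - 308} - \left(-667\right) 0 = 2 \left(-308\right) \frac{1}{392} - 0 = 2 \left(-308\right) \frac{1}{392} + 0 = - \frac{11}{7} + 0 = - \frac{11}{7}$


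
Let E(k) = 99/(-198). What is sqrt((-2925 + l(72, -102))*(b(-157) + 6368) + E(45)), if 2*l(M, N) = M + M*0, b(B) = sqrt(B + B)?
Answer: sqrt(-73588610 - 11556*I*sqrt(314))/2 ≈ 5.9677 - 4289.2*I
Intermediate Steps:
b(B) = sqrt(2)*sqrt(B) (b(B) = sqrt(2*B) = sqrt(2)*sqrt(B))
l(M, N) = M/2 (l(M, N) = (M + M*0)/2 = (M + 0)/2 = M/2)
E(k) = -1/2 (E(k) = 99*(-1/198) = -1/2)
sqrt((-2925 + l(72, -102))*(b(-157) + 6368) + E(45)) = sqrt((-2925 + (1/2)*72)*(sqrt(2)*sqrt(-157) + 6368) - 1/2) = sqrt((-2925 + 36)*(sqrt(2)*(I*sqrt(157)) + 6368) - 1/2) = sqrt(-2889*(I*sqrt(314) + 6368) - 1/2) = sqrt(-2889*(6368 + I*sqrt(314)) - 1/2) = sqrt((-18397152 - 2889*I*sqrt(314)) - 1/2) = sqrt(-36794305/2 - 2889*I*sqrt(314))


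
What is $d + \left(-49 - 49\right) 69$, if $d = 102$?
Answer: $-6660$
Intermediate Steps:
$d + \left(-49 - 49\right) 69 = 102 + \left(-49 - 49\right) 69 = 102 - 6762 = -6660$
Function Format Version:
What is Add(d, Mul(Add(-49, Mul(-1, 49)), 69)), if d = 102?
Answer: -6660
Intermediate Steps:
Add(d, Mul(Add(-49, Mul(-1, 49)), 69)) = Add(102, Mul(Add(-49, Mul(-1, 49)), 69)) = Add(102, Mul(Add(-49, -49), 69)) = Add(102, Mul(-98, 69)) = Add(102, -6762) = -6660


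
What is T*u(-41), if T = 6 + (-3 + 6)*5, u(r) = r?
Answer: -861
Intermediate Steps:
T = 21 (T = 6 + 3*5 = 6 + 15 = 21)
T*u(-41) = 21*(-41) = -861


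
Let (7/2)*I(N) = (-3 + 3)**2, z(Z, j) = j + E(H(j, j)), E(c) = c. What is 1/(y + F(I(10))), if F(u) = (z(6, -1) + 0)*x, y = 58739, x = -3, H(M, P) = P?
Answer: 1/58745 ≈ 1.7023e-5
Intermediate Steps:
z(Z, j) = 2*j (z(Z, j) = j + j = 2*j)
I(N) = 0 (I(N) = 2*(-3 + 3)**2/7 = (2/7)*0**2 = (2/7)*0 = 0)
F(u) = 6 (F(u) = (2*(-1) + 0)*(-3) = (-2 + 0)*(-3) = -2*(-3) = 6)
1/(y + F(I(10))) = 1/(58739 + 6) = 1/58745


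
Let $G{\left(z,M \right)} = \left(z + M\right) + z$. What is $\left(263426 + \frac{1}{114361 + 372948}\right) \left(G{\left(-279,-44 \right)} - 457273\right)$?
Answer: $- \frac{58777349938250625}{487309} \approx -1.2062 \cdot 10^{11}$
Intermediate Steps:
$G{\left(z,M \right)} = M + 2 z$ ($G{\left(z,M \right)} = \left(M + z\right) + z = M + 2 z$)
$\left(263426 + \frac{1}{114361 + 372948}\right) \left(G{\left(-279,-44 \right)} - 457273\right) = \left(263426 + \frac{1}{114361 + 372948}\right) \left(\left(-44 + 2 \left(-279\right)\right) - 457273\right) = \left(263426 + \frac{1}{487309}\right) \left(\left(-44 - 558\right) - 457273\right) = \left(263426 + \frac{1}{487309}\right) \left(-602 - 457273\right) = \frac{128369860635}{487309} \left(-457875\right) = - \frac{58777349938250625}{487309}$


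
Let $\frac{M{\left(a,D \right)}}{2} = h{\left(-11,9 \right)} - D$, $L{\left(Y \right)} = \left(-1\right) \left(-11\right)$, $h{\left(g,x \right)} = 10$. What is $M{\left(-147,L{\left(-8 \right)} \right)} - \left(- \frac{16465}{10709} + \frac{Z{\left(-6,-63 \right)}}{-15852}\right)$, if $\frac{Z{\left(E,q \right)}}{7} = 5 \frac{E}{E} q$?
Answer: $- \frac{34042767}{56586356} \approx -0.60161$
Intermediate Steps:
$Z{\left(E,q \right)} = 35 q$ ($Z{\left(E,q \right)} = 7 \cdot 5 \frac{E}{E} q = 7 \cdot 5 \cdot 1 q = 7 \cdot 5 q = 35 q$)
$L{\left(Y \right)} = 11$
$M{\left(a,D \right)} = 20 - 2 D$ ($M{\left(a,D \right)} = 2 \left(10 - D\right) = 20 - 2 D$)
$M{\left(-147,L{\left(-8 \right)} \right)} - \left(- \frac{16465}{10709} + \frac{Z{\left(-6,-63 \right)}}{-15852}\right) = \left(20 - 22\right) - \left(- \frac{16465}{10709} + \frac{35 \left(-63\right)}{-15852}\right) = \left(20 - 22\right) - \left(\left(-16465\right) \frac{1}{10709} - - \frac{735}{5284}\right) = -2 - \left(- \frac{16465}{10709} + \frac{735}{5284}\right) = -2 - - \frac{79129945}{56586356} = -2 + \frac{79129945}{56586356} = - \frac{34042767}{56586356}$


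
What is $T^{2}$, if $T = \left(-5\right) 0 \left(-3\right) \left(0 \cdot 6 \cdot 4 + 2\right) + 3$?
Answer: $9$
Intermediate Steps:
$T = 3$ ($T = 0 \left(-3\right) \left(0 \cdot 4 + 2\right) + 3 = 0 \left(0 + 2\right) + 3 = 0 \cdot 2 + 3 = 0 + 3 = 3$)
$T^{2} = 3^{2} = 9$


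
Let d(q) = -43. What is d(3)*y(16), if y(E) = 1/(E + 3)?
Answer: -43/19 ≈ -2.2632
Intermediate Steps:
y(E) = 1/(3 + E)
d(3)*y(16) = -43/(3 + 16) = -43/19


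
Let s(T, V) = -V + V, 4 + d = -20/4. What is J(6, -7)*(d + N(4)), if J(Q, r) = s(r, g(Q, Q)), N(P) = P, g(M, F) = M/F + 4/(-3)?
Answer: 0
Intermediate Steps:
g(M, F) = -4/3 + M/F (g(M, F) = M/F + 4*(-⅓) = M/F - 4/3 = -4/3 + M/F)
d = -9 (d = -4 - 20/4 = -4 - 20*¼ = -4 - 5 = -9)
s(T, V) = 0
J(Q, r) = 0
J(6, -7)*(d + N(4)) = 0*(-9 + 4) = 0*(-5) = 0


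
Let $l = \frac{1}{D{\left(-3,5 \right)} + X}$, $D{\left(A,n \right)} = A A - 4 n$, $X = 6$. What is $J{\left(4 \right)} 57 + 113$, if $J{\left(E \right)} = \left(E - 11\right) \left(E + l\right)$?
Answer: $- \frac{7016}{5} \approx -1403.2$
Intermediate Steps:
$D{\left(A,n \right)} = A^{2} - 4 n$
$l = - \frac{1}{5}$ ($l = \frac{1}{\left(\left(-3\right)^{2} - 20\right) + 6} = \frac{1}{\left(9 - 20\right) + 6} = \frac{1}{-11 + 6} = \frac{1}{-5} = - \frac{1}{5} \approx -0.2$)
$J{\left(E \right)} = \left(-11 + E\right) \left(- \frac{1}{5} + E\right)$ ($J{\left(E \right)} = \left(E - 11\right) \left(E - \frac{1}{5}\right) = \left(-11 + E\right) \left(- \frac{1}{5} + E\right)$)
$J{\left(4 \right)} 57 + 113 = \left(\frac{11}{5} + 4^{2} - \frac{224}{5}\right) 57 + 113 = \left(\frac{11}{5} + 16 - \frac{224}{5}\right) 57 + 113 = \left(- \frac{133}{5}\right) 57 + 113 = - \frac{7581}{5} + 113 = - \frac{7016}{5}$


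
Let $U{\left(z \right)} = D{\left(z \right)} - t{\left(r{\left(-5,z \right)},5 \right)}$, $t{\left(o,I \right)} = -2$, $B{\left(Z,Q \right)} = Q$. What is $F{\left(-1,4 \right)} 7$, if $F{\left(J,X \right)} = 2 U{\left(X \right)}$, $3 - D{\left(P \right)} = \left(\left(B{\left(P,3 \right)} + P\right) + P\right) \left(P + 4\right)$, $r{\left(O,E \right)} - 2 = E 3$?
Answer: $-1162$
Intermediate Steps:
$r{\left(O,E \right)} = 2 + 3 E$ ($r{\left(O,E \right)} = 2 + E 3 = 2 + 3 E$)
$D{\left(P \right)} = 3 - \left(3 + 2 P\right) \left(4 + P\right)$ ($D{\left(P \right)} = 3 - \left(\left(3 + P\right) + P\right) \left(P + 4\right) = 3 - \left(3 + 2 P\right) \left(4 + P\right)$)
$U{\left(z \right)} = -7 - 11 z - 2 z^{2}$ ($U{\left(z \right)} = \left(-9 - 11 z - 2 z^{2}\right) - -2 = \left(-9 - 11 z - 2 z^{2}\right) + 2 = -7 - 11 z - 2 z^{2}$)
$F{\left(J,X \right)} = -14 - 22 X - 4 X^{2}$ ($F{\left(J,X \right)} = 2 \left(-7 - 11 X - 2 X^{2}\right) = -14 - 22 X - 4 X^{2}$)
$F{\left(-1,4 \right)} 7 = \left(-14 - 88 - 4 \cdot 4^{2}\right) 7 = \left(-14 - 88 - 64\right) 7 = \left(-166\right) 7 = -1162$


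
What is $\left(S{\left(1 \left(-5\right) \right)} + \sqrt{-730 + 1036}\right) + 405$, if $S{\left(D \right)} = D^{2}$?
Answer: $430 + 3 \sqrt{34} \approx 447.49$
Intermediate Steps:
$\left(S{\left(1 \left(-5\right) \right)} + \sqrt{-730 + 1036}\right) + 405 = \left(\left(1 \left(-5\right)\right)^{2} + \sqrt{-730 + 1036}\right) + 405 = \left(\left(-5\right)^{2} + \sqrt{306}\right) + 405 = \left(25 + 3 \sqrt{34}\right) + 405 = 430 + 3 \sqrt{34}$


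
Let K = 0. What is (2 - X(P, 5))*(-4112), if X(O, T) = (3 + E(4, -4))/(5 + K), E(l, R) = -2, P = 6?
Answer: -37008/5 ≈ -7401.6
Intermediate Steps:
X(O, T) = 1/5 (X(O, T) = (3 - 2)/(5 + 0) = 1/5)
(2 - X(P, 5))*(-4112) = (2 - 1*1/5)*(-4112) = (2 - 1/5)*(-4112) = (9/5)*(-4112) = -37008/5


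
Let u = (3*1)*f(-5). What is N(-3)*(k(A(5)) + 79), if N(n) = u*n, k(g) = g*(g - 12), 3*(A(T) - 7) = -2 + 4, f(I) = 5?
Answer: -2060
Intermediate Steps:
A(T) = 23/3 (A(T) = 7 + (-2 + 4)/3 = 7 + (1/3)*2 = 7 + 2/3 = 23/3)
u = 15 (u = (3*1)*5 = 3*5 = 15)
k(g) = g*(-12 + g)
N(n) = 15*n
N(-3)*(k(A(5)) + 79) = (15*(-3))*(23*(-12 + 23/3)/3 + 79) = -45*((23/3)*(-13/3) + 79) = -45*(-299/9 + 79) = -45*412/9 = -2060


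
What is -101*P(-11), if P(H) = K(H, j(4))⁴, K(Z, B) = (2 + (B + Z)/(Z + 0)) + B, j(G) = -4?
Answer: -242501/14641 ≈ -16.563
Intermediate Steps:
K(Z, B) = 2 + B + (B + Z)/Z (K(Z, B) = (2 + (B + Z)/Z) + B = 2 + B + (B + Z)/Z)
P(H) = (-1 - 4/H)⁴ (P(H) = (3 - 4 - 4/H)⁴ = (-1 - 4/H)⁴)
-101*P(-11) = -101*(4 - 11)⁴/(-11)⁴ = -101*(-7)⁴/14641 = -101*2401/14641 = -242501/14641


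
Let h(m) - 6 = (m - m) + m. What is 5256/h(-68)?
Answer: -2628/31 ≈ -84.774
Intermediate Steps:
h(m) = 6 + m (h(m) = 6 + ((m - m) + m) = 6 + (0 + m) = 6 + m)
5256/h(-68) = 5256/(6 - 68) = 5256/(-62) = 5256*(-1/62) = -2628/31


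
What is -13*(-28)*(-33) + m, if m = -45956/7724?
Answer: -23206661/1931 ≈ -12018.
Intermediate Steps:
m = -11489/1931 (m = -45956*1/7724 = -11489/1931 ≈ -5.9498)
-13*(-28)*(-33) + m = -13*(-28)*(-33) - 11489/1931 = 364*(-33) - 11489/1931 = -12012 - 11489/1931 = -23206661/1931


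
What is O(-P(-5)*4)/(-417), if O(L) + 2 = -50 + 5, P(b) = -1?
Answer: 47/417 ≈ 0.11271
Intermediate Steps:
O(L) = -47 (O(L) = -2 + (-50 + 5) = -2 - 45 = -47)
O(-P(-5)*4)/(-417) = -47/(-417) = -47*(-1/417) = 47/417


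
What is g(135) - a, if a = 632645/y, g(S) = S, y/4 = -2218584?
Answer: 1198668005/8874336 ≈ 135.07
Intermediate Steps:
y = -8874336 (y = 4*(-2218584) = -8874336)
a = -632645/8874336 (a = 632645/(-8874336) = 632645*(-1/8874336) = -632645/8874336 ≈ -0.071289)
g(135) - a = 135 - 1*(-632645/8874336) = 135 + 632645/8874336 = 1198668005/8874336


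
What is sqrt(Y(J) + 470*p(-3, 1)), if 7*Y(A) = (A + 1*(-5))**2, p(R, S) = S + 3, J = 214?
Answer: sqrt(397887)/7 ≈ 90.112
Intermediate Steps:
p(R, S) = 3 + S
Y(A) = (-5 + A)**2/7 (Y(A) = (A + 1*(-5))**2/7 = (A - 5)**2/7 = (-5 + A)**2/7)
sqrt(Y(J) + 470*p(-3, 1)) = sqrt((-5 + 214)**2/7 + 470*(3 + 1)) = sqrt((1/7)*209**2 + 470*4) = sqrt((1/7)*43681 + 1880) = sqrt(43681/7 + 1880) = sqrt(56841/7) = sqrt(397887)/7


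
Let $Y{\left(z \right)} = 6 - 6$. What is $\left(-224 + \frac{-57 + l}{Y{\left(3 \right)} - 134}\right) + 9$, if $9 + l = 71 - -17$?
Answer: $- \frac{14416}{67} \approx -215.16$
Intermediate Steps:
$l = 79$ ($l = -9 + \left(71 - -17\right) = -9 + \left(71 + 17\right) = -9 + 88 = 79$)
$Y{\left(z \right)} = 0$ ($Y{\left(z \right)} = 6 - 6 = 0$)
$\left(-224 + \frac{-57 + l}{Y{\left(3 \right)} - 134}\right) + 9 = \left(-224 + \frac{-57 + 79}{0 - 134}\right) + 9 = \left(-224 + \frac{22}{-134}\right) + 9 = \left(-224 + 22 \left(- \frac{1}{134}\right)\right) + 9 = \left(-224 - \frac{11}{67}\right) + 9 = - \frac{15019}{67} + 9 = - \frac{14416}{67}$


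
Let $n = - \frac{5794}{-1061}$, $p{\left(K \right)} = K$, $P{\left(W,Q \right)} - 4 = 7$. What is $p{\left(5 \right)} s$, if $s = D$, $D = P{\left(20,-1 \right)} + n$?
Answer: $\frac{87325}{1061} \approx 82.304$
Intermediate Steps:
$P{\left(W,Q \right)} = 11$ ($P{\left(W,Q \right)} = 4 + 7 = 11$)
$n = \frac{5794}{1061}$ ($n = \left(-5794\right) \left(- \frac{1}{1061}\right) = \frac{5794}{1061} \approx 5.4609$)
$D = \frac{17465}{1061}$ ($D = 11 + \frac{5794}{1061} = \frac{17465}{1061} \approx 16.461$)
$s = \frac{17465}{1061} \approx 16.461$
$p{\left(5 \right)} s = 5 \cdot \frac{17465}{1061} = \frac{87325}{1061}$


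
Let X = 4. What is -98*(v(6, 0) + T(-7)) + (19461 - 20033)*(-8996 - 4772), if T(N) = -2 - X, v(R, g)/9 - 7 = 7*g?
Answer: 7869710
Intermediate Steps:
v(R, g) = 63 + 63*g (v(R, g) = 63 + 9*(7*g) = 63 + 63*g)
T(N) = -6 (T(N) = -2 - 1*4 = -2 - 4 = -6)
-98*(v(6, 0) + T(-7)) + (19461 - 20033)*(-8996 - 4772) = -98*((63 + 63*0) - 6) + (19461 - 20033)*(-8996 - 4772) = -98*((63 + 0) - 6) - 572*(-13768) = -98*(63 - 6) + 7875296 = -98*57 + 7875296 = -5586 + 7875296 = 7869710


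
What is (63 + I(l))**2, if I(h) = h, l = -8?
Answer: 3025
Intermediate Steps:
(63 + I(l))**2 = (63 - 8)**2 = 55**2 = 3025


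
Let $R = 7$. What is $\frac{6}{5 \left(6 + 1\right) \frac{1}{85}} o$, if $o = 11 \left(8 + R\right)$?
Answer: $\frac{16830}{7} \approx 2404.3$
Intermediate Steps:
$o = 165$ ($o = 11 \left(8 + 7\right) = 11 \cdot 15 = 165$)
$\frac{6}{5 \left(6 + 1\right) \frac{1}{85}} o = \frac{6}{5 \left(6 + 1\right) \frac{1}{85}} \cdot 165 = \frac{6}{5 \cdot 7 \cdot \frac{1}{85}} \cdot 165 = \frac{6}{35 \cdot \frac{1}{85}} \cdot 165 = \frac{6}{\frac{7}{17}} \cdot 165 = 6 \cdot \frac{17}{7} \cdot 165 = \frac{102}{7} \cdot 165 = \frac{16830}{7}$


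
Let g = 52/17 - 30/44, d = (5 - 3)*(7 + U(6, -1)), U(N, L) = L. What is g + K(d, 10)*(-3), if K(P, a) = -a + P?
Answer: -1355/374 ≈ -3.6230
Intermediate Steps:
d = 12 (d = (5 - 3)*(7 - 1) = 2*6 = 12)
g = 889/374 (g = 52*(1/17) - 30*1/44 = 52/17 - 15/22 = 889/374 ≈ 2.3770)
K(P, a) = P - a
g + K(d, 10)*(-3) = 889/374 + (12 - 1*10)*(-3) = 889/374 + (12 - 10)*(-3) = 889/374 + 2*(-3) = 889/374 - 6 = -1355/374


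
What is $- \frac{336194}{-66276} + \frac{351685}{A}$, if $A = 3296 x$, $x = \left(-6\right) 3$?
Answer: $- \frac{31134791}{36407616} \approx -0.85517$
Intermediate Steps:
$x = -18$
$A = -59328$ ($A = 3296 \left(-18\right) = -59328$)
$- \frac{336194}{-66276} + \frac{351685}{A} = - \frac{336194}{-66276} + \frac{351685}{-59328} = \left(-336194\right) \left(- \frac{1}{66276}\right) + 351685 \left(- \frac{1}{59328}\right) = \frac{168097}{33138} - \frac{351685}{59328} = - \frac{31134791}{36407616}$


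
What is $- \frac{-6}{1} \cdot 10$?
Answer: $60$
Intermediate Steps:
$- \frac{-6}{1} \cdot 10 = - \left(-6\right) 1 \cdot 10 = \left(-1\right) \left(-6\right) 10 = 6 \cdot 10 = 60$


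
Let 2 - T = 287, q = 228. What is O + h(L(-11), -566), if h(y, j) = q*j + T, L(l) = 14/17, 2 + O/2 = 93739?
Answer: 58141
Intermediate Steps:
T = -285 (T = 2 - 1*287 = 2 - 287 = -285)
O = 187474 (O = -4 + 2*93739 = -4 + 187478 = 187474)
L(l) = 14/17 (L(l) = 14*(1/17) = 14/17)
h(y, j) = -285 + 228*j (h(y, j) = 228*j - 285 = -285 + 228*j)
O + h(L(-11), -566) = 187474 + (-285 + 228*(-566)) = 187474 + (-285 - 129048) = 187474 - 129333 = 58141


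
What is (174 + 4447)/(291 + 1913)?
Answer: 4621/2204 ≈ 2.0966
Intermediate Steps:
(174 + 4447)/(291 + 1913) = 4621/2204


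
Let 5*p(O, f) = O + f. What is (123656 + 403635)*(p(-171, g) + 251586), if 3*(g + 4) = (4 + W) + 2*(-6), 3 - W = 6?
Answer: 1989602874914/15 ≈ 1.3264e+11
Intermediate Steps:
W = -3 (W = 3 - 1*6 = 3 - 6 = -3)
g = -23/3 (g = -4 + ((4 - 3) + 2*(-6))/3 = -4 + (1 - 12)/3 = -4 + (⅓)*(-11) = -4 - 11/3 = -23/3 ≈ -7.6667)
p(O, f) = O/5 + f/5 (p(O, f) = (O + f)/5 = O/5 + f/5)
(123656 + 403635)*(p(-171, g) + 251586) = (123656 + 403635)*(((⅕)*(-171) + (⅕)*(-23/3)) + 251586) = 527291*((-171/5 - 23/15) + 251586) = 527291*(-536/15 + 251586) = 527291*(3773254/15) = 1989602874914/15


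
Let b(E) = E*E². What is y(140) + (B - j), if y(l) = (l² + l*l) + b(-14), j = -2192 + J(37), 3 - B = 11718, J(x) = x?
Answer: 26896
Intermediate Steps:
b(E) = E³
B = -11715 (B = 3 - 1*11718 = 3 - 11718 = -11715)
j = -2155 (j = -2192 + 37 = -2155)
y(l) = -2744 + 2*l² (y(l) = (l² + l*l) + (-14)³ = (l² + l²) - 2744 = 2*l² - 2744 = -2744 + 2*l²)
y(140) + (B - j) = (-2744 + 2*140²) + (-11715 - 1*(-2155)) = (-2744 + 2*19600) + (-11715 + 2155) = (-2744 + 39200) - 9560 = 36456 - 9560 = 26896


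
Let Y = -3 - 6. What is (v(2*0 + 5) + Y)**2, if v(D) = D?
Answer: 16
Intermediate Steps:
Y = -9
(v(2*0 + 5) + Y)**2 = ((2*0 + 5) - 9)**2 = ((0 + 5) - 9)**2 = (5 - 9)**2 = (-4)**2 = 16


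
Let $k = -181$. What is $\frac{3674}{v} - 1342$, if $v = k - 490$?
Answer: $- \frac{82196}{61} \approx -1347.5$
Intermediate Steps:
$v = -671$ ($v = -181 - 490 = -671$)
$\frac{3674}{v} - 1342 = \frac{3674}{-671} - 1342 = 3674 \left(- \frac{1}{671}\right) - 1342 = - \frac{334}{61} - 1342 = - \frac{82196}{61}$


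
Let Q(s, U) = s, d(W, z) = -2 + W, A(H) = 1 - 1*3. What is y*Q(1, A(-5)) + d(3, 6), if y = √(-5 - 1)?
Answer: 1 + I*√6 ≈ 1.0 + 2.4495*I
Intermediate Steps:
A(H) = -2 (A(H) = 1 - 3 = -2)
y = I*√6 (y = √(-6) = I*√6 ≈ 2.4495*I)
y*Q(1, A(-5)) + d(3, 6) = (I*√6)*1 + (-2 + 3) = I*√6 + 1 = 1 + I*√6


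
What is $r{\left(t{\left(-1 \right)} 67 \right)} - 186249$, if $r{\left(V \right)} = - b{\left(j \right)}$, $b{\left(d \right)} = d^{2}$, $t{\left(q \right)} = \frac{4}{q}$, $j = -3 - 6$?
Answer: $-186330$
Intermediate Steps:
$j = -9$ ($j = -3 - 6 = -9$)
$r{\left(V \right)} = -81$ ($r{\left(V \right)} = - \left(-9\right)^{2} = \left(-1\right) 81 = -81$)
$r{\left(t{\left(-1 \right)} 67 \right)} - 186249 = -81 - 186249 = -186330$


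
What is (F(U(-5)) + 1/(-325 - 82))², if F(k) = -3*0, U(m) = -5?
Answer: 1/165649 ≈ 6.0369e-6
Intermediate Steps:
F(k) = 0
(F(U(-5)) + 1/(-325 - 82))² = (0 + 1/(-325 - 82))² = (0 + 1/(-407))² = (0 - 1/407)² = (-1/407)² = 1/165649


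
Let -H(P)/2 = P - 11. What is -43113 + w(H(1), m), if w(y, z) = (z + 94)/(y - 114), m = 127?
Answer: -4052843/94 ≈ -43115.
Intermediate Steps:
H(P) = 22 - 2*P (H(P) = -2*(P - 11) = -2*(-11 + P) = 22 - 2*P)
w(y, z) = (94 + z)/(-114 + y)
-43113 + w(H(1), m) = -43113 + (94 + 127)/(-114 + (22 - 2*1)) = -43113 + 221/(-114 + (22 - 2)) = -43113 + 221/(-114 + 20) = -43113 + 221/(-94) = -43113 - 1/94*221 = -43113 - 221/94 = -4052843/94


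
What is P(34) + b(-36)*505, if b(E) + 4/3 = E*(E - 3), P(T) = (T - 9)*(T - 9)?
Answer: 2126915/3 ≈ 7.0897e+5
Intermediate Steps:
P(T) = (-9 + T)**2 (P(T) = (-9 + T)*(-9 + T) = (-9 + T)**2)
b(E) = -4/3 + E*(-3 + E) (b(E) = -4/3 + E*(E - 3) = -4/3 + E*(-3 + E))
P(34) + b(-36)*505 = (-9 + 34)**2 + (-4/3 + (-36)**2 - 3*(-36))*505 = 25**2 + (-4/3 + 1296 + 108)*505 = 625 + (4208/3)*505 = 625 + 2125040/3 = 2126915/3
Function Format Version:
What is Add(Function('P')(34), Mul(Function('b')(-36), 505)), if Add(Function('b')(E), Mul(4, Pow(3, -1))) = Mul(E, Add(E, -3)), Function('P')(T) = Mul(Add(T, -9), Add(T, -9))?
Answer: Rational(2126915, 3) ≈ 7.0897e+5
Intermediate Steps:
Function('P')(T) = Pow(Add(-9, T), 2) (Function('P')(T) = Mul(Add(-9, T), Add(-9, T)) = Pow(Add(-9, T), 2))
Function('b')(E) = Add(Rational(-4, 3), Mul(E, Add(-3, E))) (Function('b')(E) = Add(Rational(-4, 3), Mul(E, Add(E, -3))) = Add(Rational(-4, 3), Mul(E, Add(-3, E))))
Add(Function('P')(34), Mul(Function('b')(-36), 505)) = Add(Pow(Add(-9, 34), 2), Mul(Add(Rational(-4, 3), Pow(-36, 2), Mul(-3, -36)), 505)) = Add(Pow(25, 2), Mul(Add(Rational(-4, 3), 1296, 108), 505)) = Add(625, Mul(Rational(4208, 3), 505)) = Add(625, Rational(2125040, 3)) = Rational(2126915, 3)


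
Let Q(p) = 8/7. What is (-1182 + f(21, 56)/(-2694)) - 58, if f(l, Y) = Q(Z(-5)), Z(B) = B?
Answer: -11691964/9429 ≈ -1240.0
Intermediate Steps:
Q(p) = 8/7 (Q(p) = 8*(⅐) = 8/7)
f(l, Y) = 8/7
(-1182 + f(21, 56)/(-2694)) - 58 = (-1182 + (8/7)/(-2694)) - 58 = (-1182 + (8/7)*(-1/2694)) - 58 = (-1182 - 4/9429) - 58 = -11145082/9429 - 58 = -11691964/9429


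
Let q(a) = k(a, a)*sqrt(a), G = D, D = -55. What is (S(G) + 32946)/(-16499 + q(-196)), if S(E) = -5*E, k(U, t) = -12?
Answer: -78301897/38892175 + 797304*I/38892175 ≈ -2.0133 + 0.0205*I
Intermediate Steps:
G = -55
q(a) = -12*sqrt(a)
(S(G) + 32946)/(-16499 + q(-196)) = (-5*(-55) + 32946)/(-16499 - 168*I) = (275 + 32946)/(-16499 - 168*I) = 33221/(-16499 - 168*I) = 33221*((-16499 + 168*I)/272245225) = 33221*(-16499 + 168*I)/272245225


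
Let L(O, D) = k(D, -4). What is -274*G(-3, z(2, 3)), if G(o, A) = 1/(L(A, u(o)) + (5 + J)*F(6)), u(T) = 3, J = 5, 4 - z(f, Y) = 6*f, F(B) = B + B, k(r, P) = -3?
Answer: -274/117 ≈ -2.3419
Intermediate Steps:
F(B) = 2*B
z(f, Y) = 4 - 6*f
L(O, D) = -3
G(o, A) = 1/117 (G(o, A) = 1/(-3 + (5 + 5)*(2*6)) = 1/(-3 + 10*12) = 1/(-3 + 120) = 1/117)
-274*G(-3, z(2, 3)) = -274*1/117 = -274/117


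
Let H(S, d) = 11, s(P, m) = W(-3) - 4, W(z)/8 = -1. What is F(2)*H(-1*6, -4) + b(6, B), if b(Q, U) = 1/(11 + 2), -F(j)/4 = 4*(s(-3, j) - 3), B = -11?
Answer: 34321/13 ≈ 2640.1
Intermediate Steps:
W(z) = -8 (W(z) = 8*(-1) = -8)
s(P, m) = -12 (s(P, m) = -8 - 4 = -12)
F(j) = 240 (F(j) = -16*(-12 - 3) = -16*(-15) = -4*(-60) = 240)
b(Q, U) = 1/13
F(2)*H(-1*6, -4) + b(6, B) = 240*11 + 1/13 = 2640 + 1/13 = 34321/13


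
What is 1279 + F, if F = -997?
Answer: 282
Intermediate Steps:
1279 + F = 1279 - 997 = 282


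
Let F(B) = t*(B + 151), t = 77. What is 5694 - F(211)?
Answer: -22180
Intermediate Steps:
F(B) = 11627 + 77*B (F(B) = 77*(B + 151) = 77*(151 + B) = 11627 + 77*B)
5694 - F(211) = 5694 - (11627 + 77*211) = 5694 - (11627 + 16247) = 5694 - 1*27874 = 5694 - 27874 = -22180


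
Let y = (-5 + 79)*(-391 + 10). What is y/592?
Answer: -381/8 ≈ -47.625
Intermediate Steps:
y = -28194 (y = 74*(-381) = -28194)
y/592 = -28194/592 = -28194*1/592 = -381/8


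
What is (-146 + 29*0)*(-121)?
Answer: 17666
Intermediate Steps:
(-146 + 29*0)*(-121) = (-146 + 0)*(-121) = -146*(-121) = 17666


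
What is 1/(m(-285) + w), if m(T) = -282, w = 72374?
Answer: 1/72092 ≈ 1.3871e-5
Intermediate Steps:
1/(m(-285) + w) = 1/(-282 + 72374) = 1/72092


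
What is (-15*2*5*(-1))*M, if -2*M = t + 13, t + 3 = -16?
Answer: 450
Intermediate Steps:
t = -19 (t = -3 - 16 = -19)
M = 3 (M = -(-19 + 13)/2 = -1/2*(-6) = 3)
(-15*2*5*(-1))*M = -15*2*5*(-1)*3 = -150*(-1)*3 = -15*(-10)*3 = 150*3 = 450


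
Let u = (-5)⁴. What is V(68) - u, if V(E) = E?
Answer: -557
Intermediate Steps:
u = 625
V(68) - u = 68 - 1*625 = 68 - 625 = -557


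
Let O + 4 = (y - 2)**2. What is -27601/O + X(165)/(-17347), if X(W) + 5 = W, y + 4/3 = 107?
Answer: -4324620523/1677194695 ≈ -2.5785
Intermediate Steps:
y = 317/3 (y = -4/3 + 107 = 317/3 ≈ 105.67)
X(W) = -5 + W
O = 96685/9 (O = -4 + (317/3 - 2)**2 = -4 + (311/3)**2 = -4 + 96721/9 = 96685/9 ≈ 10743.)
-27601/O + X(165)/(-17347) = -27601/96685/9 + (-5 + 165)/(-17347) = -27601*9/96685 + 160*(-1/17347) = -248409/96685 - 160/17347 = -4324620523/1677194695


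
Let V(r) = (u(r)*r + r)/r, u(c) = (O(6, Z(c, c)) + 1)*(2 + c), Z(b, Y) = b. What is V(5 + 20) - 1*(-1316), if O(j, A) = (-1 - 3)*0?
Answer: 1344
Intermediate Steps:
O(j, A) = 0 (O(j, A) = -4*0 = 0)
u(c) = 2 + c (u(c) = (0 + 1)*(2 + c) = 1*(2 + c) = 2 + c)
V(r) = (r + r*(2 + r))/r (V(r) = ((2 + r)*r + r)/r = (r*(2 + r) + r)/r = (r + r*(2 + r))/r)
V(5 + 20) - 1*(-1316) = (3 + (5 + 20)) - 1*(-1316) = (3 + 25) + 1316 = 28 + 1316 = 1344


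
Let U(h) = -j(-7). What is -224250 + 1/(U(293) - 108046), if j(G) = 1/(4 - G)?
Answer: -266522694761/1188507 ≈ -2.2425e+5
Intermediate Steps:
U(h) = -1/11 (U(h) = -(-1)/(-4 - 7) = -(-1)/(-11) = -(-1)*(-1)/11 = -1*1/11 = -1/11)
-224250 + 1/(U(293) - 108046) = -224250 + 1/(-1/11 - 108046) = -224250 + 1/(-1188507/11) = -224250 - 11/1188507 = -266522694761/1188507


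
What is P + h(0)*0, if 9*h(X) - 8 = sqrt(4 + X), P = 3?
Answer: 3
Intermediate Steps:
h(X) = 8/9 + sqrt(4 + X)/9
P + h(0)*0 = 3 + (8/9 + sqrt(4 + 0)/9)*0 = 3 + (8/9 + sqrt(4)/9)*0 = 3 + (8/9 + (1/9)*2)*0 = 3 + (8/9 + 2/9)*0 = 3 + (10/9)*0 = 3 + 0 = 3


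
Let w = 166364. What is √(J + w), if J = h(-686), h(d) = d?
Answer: √165678 ≈ 407.04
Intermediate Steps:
J = -686
√(J + w) = √(-686 + 166364) = √165678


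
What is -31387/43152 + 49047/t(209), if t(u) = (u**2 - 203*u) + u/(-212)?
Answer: 14205010685/369769488 ≈ 38.416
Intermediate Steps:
t(u) = u**2 - 43037*u/212 (t(u) = (u**2 - 203*u) + u*(-1/212) = (u**2 - 203*u) - u/212 = u**2 - 43037*u/212)
-31387/43152 + 49047/t(209) = -31387/43152 + 49047/(((1/212)*209*(-43037 + 212*209))) = -31387*1/43152 + 49047/(((1/212)*209*(-43037 + 44308))) = -31387/43152 + 49047/(((1/212)*209*1271)) = -31387/43152 + 49047/(265639/212) = -31387/43152 + 49047*(212/265639) = -31387/43152 + 10397964/265639 = 14205010685/369769488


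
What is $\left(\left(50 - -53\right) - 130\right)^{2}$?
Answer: $729$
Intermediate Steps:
$\left(\left(50 - -53\right) - 130\right)^{2} = \left(\left(50 + 53\right) - 130\right)^{2} = \left(103 - 130\right)^{2} = \left(-27\right)^{2} = 729$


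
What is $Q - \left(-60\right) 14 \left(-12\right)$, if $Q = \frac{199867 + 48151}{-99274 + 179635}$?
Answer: $- \frac{809790862}{80361} \approx -10077.0$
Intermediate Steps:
$Q = \frac{248018}{80361} \approx 3.0863$
$Q - \left(-60\right) 14 \left(-12\right) = \frac{248018}{80361} - \left(-60\right) 14 \left(-12\right) = \frac{248018}{80361} - \left(-840\right) \left(-12\right) = \frac{248018}{80361} - 10080 = - \frac{809790862}{80361}$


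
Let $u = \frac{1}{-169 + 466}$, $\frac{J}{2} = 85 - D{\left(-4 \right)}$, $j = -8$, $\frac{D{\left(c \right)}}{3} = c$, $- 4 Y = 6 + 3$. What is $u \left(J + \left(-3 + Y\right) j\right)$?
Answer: $\frac{236}{297} \approx 0.79461$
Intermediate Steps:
$Y = - \frac{9}{4}$ ($Y = - \frac{6 + 3}{4} = \left(- \frac{1}{4}\right) 9 = - \frac{9}{4} \approx -2.25$)
$D{\left(c \right)} = 3 c$
$J = 194$ ($J = 2 \left(85 - 3 \left(-4\right)\right) = 2 \left(85 - -12\right) = 2 \left(85 + 12\right) = 2 \cdot 97 = 194$)
$u = \frac{1}{297} \approx 0.003367$
$u \left(J + \left(-3 + Y\right) j\right) = \frac{194 + \left(-3 - \frac{9}{4}\right) \left(-8\right)}{297} = \frac{194 - -42}{297} = \frac{194 + 42}{297} = \frac{1}{297} \cdot 236 = \frac{236}{297}$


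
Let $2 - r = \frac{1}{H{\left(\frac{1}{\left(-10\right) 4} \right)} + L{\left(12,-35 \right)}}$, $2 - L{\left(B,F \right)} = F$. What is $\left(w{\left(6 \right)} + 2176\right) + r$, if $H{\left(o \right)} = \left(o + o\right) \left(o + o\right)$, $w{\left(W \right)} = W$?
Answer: $\frac{32324984}{14801} \approx 2184.0$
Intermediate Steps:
$L{\left(B,F \right)} = 2 - F$
$H{\left(o \right)} = 4 o^{2}$ ($H{\left(o \right)} = 2 o 2 o = 4 o^{2}$)
$r = \frac{29202}{14801}$ ($r = 2 - \frac{1}{4 \left(\frac{1}{\left(-10\right) 4}\right)^{2} + \left(2 - -35\right)} = 2 - \frac{1}{4 \left(\frac{1}{-40}\right)^{2} + \left(2 + 35\right)} = 2 - \frac{1}{4 \left(- \frac{1}{40}\right)^{2} + 37} = 2 - \frac{1}{4 \cdot \frac{1}{1600} + 37} = 2 - \frac{1}{\frac{1}{400} + 37} = 2 - \frac{1}{\frac{14801}{400}} = 2 - \frac{400}{14801} = \frac{29202}{14801} \approx 1.973$)
$\left(w{\left(6 \right)} + 2176\right) + r = \left(6 + 2176\right) + \frac{29202}{14801} = 2182 + \frac{29202}{14801} = \frac{32324984}{14801}$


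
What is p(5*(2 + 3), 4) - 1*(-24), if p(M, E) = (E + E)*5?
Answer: 64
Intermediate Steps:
p(M, E) = 10*E (p(M, E) = (2*E)*5 = 10*E)
p(5*(2 + 3), 4) - 1*(-24) = 10*4 - 1*(-24) = 40 + 24 = 64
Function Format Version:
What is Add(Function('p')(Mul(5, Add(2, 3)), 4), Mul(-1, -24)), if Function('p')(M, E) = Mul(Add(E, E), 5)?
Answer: 64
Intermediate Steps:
Function('p')(M, E) = Mul(10, E) (Function('p')(M, E) = Mul(Mul(2, E), 5) = Mul(10, E))
Add(Function('p')(Mul(5, Add(2, 3)), 4), Mul(-1, -24)) = Add(Mul(10, 4), Mul(-1, -24)) = Add(40, 24) = 64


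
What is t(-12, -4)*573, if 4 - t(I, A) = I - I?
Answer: 2292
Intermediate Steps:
t(I, A) = 4 (t(I, A) = 4 - (I - I) = 4 - 1*0 = 4 + 0 = 4)
t(-12, -4)*573 = 4*573 = 2292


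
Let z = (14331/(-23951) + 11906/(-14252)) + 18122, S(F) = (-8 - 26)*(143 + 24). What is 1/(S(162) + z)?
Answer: 170674826/2123632831735 ≈ 8.0369e-5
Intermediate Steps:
S(F) = -5678 (S(F) = -34*167 = -5678)
z = 3092724493763/170674826 (z = (14331*(-1/23951) + 11906*(-1/14252)) + 18122 = (-14331/23951 - 5953/7126) + 18122 = -244703009/170674826 + 18122 = 3092724493763/170674826 ≈ 18121.)
1/(S(162) + z) = 1/(-5678 + 3092724493763/170674826) = 1/(2123632831735/170674826) = 170674826/2123632831735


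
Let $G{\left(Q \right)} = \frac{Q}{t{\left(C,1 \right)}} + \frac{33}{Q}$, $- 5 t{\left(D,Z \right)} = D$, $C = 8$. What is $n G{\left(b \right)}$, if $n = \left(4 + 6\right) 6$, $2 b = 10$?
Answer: $\frac{417}{2} \approx 208.5$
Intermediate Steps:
$t{\left(D,Z \right)} = - \frac{D}{5}$
$b = 5$ ($b = \frac{1}{2} \cdot 10 = 5$)
$G{\left(Q \right)} = \frac{33}{Q} - \frac{5 Q}{8}$ ($G{\left(Q \right)} = \frac{Q}{\left(- \frac{1}{5}\right) 8} + \frac{33}{Q} = \frac{Q}{- \frac{8}{5}} + \frac{33}{Q} = Q \left(- \frac{5}{8}\right) + \frac{33}{Q} = - \frac{5 Q}{8} + \frac{33}{Q} = \frac{33}{Q} - \frac{5 Q}{8}$)
$n = 60$ ($n = 10 \cdot 6 = 60$)
$n G{\left(b \right)} = 60 \left(\frac{33}{5} - \frac{25}{8}\right) = 60 \cdot \frac{139}{40} = \frac{417}{2}$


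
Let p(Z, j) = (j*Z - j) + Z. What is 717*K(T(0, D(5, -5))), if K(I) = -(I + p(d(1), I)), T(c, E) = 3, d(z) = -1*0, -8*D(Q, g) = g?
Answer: 0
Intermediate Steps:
D(Q, g) = -g/8
d(z) = 0
p(Z, j) = Z - j + Z*j (p(Z, j) = (Z*j - j) + Z = (-j + Z*j) + Z = Z - j + Z*j)
K(I) = 0 (K(I) = -(I + (0 - I + 0*I)) = -(I + (0 - I + 0)) = -(I - I) = -1*0 = 0)
717*K(T(0, D(5, -5))) = 717*0 = 0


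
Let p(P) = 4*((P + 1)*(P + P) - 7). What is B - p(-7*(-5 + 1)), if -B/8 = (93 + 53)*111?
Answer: -136116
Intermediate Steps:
p(P) = -28 + 8*P*(1 + P) (p(P) = 4*((1 + P)*(2*P) - 7) = 4*(2*P*(1 + P) - 7) = 4*(-7 + 2*P*(1 + P)) = -28 + 8*P*(1 + P))
B = -129648 (B = -8*(93 + 53)*111 = -1168*111 = -8*16206 = -129648)
B - p(-7*(-5 + 1)) = -129648 - (-28 + 8*(-7*(-5 + 1)) + 8*(-7*(-5 + 1))²) = -129648 - (-28 + 8*(-7*(-4)) + 8*(-7*(-4))²) = -129648 - (-28 + 8*28 + 8*28²) = -129648 - (-28 + 224 + 8*784) = -129648 - (-28 + 224 + 6272) = -129648 - 1*6468 = -129648 - 6468 = -136116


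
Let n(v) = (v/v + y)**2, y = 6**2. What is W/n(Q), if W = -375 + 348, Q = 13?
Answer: -27/1369 ≈ -0.019722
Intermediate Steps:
y = 36
n(v) = 1369 (n(v) = (v/v + 36)**2 = (1 + 36)**2 = 37**2 = 1369)
W = -27
W/n(Q) = -27/1369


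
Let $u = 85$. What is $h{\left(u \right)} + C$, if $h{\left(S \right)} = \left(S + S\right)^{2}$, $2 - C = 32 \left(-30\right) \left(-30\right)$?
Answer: $102$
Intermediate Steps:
$C = -28798$ ($C = 2 - 32 \left(-30\right) \left(-30\right) = 2 - \left(-960\right) \left(-30\right) = 2 - 28800 = -28798$)
$h{\left(S \right)} = 4 S^{2}$ ($h{\left(S \right)} = \left(2 S\right)^{2} = 4 S^{2}$)
$h{\left(u \right)} + C = 4 \cdot 85^{2} - 28798 = 4 \cdot 7225 - 28798 = 28900 - 28798 = 102$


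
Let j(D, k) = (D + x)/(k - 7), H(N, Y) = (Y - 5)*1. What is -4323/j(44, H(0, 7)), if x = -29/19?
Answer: 136895/269 ≈ 508.90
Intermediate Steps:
x = -29/19 (x = -29*1/19 = -29/19 ≈ -1.5263)
H(N, Y) = -5 + Y (H(N, Y) = (-5 + Y)*1 = -5 + Y)
j(D, k) = (-29/19 + D)/(-7 + k) (j(D, k) = (D - 29/19)/(k - 7) = (-29/19 + D)/(-7 + k))
-4323/j(44, H(0, 7)) = -4323*(-7 + (-5 + 7))/(-29/19 + 44) = -4323/((807/19)/(-7 + 2)) = -4323/((807/19)/(-5)) = -4323/((-⅕*807/19)) = -4323/(-807/95) = -4323*(-95/807) = 136895/269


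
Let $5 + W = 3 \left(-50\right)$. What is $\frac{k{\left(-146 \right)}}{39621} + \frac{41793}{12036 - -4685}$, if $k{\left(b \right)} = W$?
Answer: $\frac{1653288698}{662502741} \approx 2.4955$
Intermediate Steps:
$W = -155$ ($W = -5 + 3 \left(-50\right) = -5 - 150 = -155$)
$k{\left(b \right)} = -155$
$\frac{k{\left(-146 \right)}}{39621} + \frac{41793}{12036 - -4685} = - \frac{155}{39621} + \frac{41793}{12036 - -4685} = \left(-155\right) \frac{1}{39621} + \frac{41793}{12036 + 4685} = - \frac{155}{39621} + \frac{41793}{16721} = \frac{1653288698}{662502741}$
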